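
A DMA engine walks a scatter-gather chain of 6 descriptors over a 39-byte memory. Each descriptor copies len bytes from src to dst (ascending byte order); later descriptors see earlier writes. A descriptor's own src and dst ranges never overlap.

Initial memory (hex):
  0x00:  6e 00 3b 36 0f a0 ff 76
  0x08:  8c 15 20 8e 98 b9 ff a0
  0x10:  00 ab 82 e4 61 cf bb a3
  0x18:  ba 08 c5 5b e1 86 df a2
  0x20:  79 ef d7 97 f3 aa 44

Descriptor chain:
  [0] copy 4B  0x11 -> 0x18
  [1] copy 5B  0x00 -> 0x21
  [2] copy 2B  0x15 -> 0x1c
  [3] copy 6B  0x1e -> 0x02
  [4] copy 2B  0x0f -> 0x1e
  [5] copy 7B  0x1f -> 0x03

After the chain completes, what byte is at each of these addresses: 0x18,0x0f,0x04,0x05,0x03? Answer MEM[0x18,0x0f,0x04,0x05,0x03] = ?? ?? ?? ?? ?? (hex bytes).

MEM[0x18,0x0f,0x04,0x05,0x03] = ab a0 79 6e 00

#0 dst[0x18+4] := {0xab,0x82,0xe4,0x61}
#1 dst[0x21+5] := {0x6e,0x00,0x3b,0x36,0x0f}
#2 dst[0x1c+2] := {0xcf,0xbb}
#3 dst[0x02+6] := {0xdf,0xa2,0x79,0x6e,0x00,0x3b}
#4 dst[0x1e+2] := {0xa0,0x00}
#5 dst[0x03+7] := {0x00,0x79,0x6e,0x00,0x3b,0x36,0x0f}
query mem[0x18]=0xab, mem[0x0f]=0xa0, mem[0x04]=0x79, mem[0x05]=0x6e, mem[0x03]=0x00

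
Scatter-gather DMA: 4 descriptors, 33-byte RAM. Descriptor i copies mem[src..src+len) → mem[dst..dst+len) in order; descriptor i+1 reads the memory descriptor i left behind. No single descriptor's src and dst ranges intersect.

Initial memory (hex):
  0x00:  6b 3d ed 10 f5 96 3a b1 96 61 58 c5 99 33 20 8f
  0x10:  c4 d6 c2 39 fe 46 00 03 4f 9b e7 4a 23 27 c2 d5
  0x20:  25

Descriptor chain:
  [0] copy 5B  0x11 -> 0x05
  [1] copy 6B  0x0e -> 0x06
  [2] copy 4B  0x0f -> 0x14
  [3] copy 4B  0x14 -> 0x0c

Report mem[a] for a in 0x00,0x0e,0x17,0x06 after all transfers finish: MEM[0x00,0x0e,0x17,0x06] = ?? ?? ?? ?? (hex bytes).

MEM[0x00,0x0e,0x17,0x06] = 6b d6 c2 20

#0 dst[0x05+5] := {0xd6,0xc2,0x39,0xfe,0x46}
#1 dst[0x06+6] := {0x20,0x8f,0xc4,0xd6,0xc2,0x39}
#2 dst[0x14+4] := {0x8f,0xc4,0xd6,0xc2}
#3 dst[0x0c+4] := {0x8f,0xc4,0xd6,0xc2}
query mem[0x00]=0x6b, mem[0x0e]=0xd6, mem[0x17]=0xc2, mem[0x06]=0x20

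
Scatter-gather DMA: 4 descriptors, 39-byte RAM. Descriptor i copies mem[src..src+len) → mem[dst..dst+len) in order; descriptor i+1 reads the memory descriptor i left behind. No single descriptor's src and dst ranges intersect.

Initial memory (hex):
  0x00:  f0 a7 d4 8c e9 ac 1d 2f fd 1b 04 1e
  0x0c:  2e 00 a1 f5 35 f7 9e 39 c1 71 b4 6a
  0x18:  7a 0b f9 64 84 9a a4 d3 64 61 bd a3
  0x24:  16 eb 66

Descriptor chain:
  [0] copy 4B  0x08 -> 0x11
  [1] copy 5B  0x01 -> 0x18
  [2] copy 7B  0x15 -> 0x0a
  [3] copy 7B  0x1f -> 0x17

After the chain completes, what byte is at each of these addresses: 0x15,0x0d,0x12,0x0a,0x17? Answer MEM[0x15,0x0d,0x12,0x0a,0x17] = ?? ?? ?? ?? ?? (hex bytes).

MEM[0x15,0x0d,0x12,0x0a,0x17] = 71 a7 1b 71 d3

[0] 0x08->0x11 len=4 : fd 1b 04 1e
[1] 0x01->0x18 len=5 : a7 d4 8c e9 ac
[2] 0x15->0x0a len=7 : 71 b4 6a a7 d4 8c e9
[3] 0x1f->0x17 len=7 : d3 64 61 bd a3 16 eb
query mem[0x15]=0x71, mem[0x0d]=0xa7, mem[0x12]=0x1b, mem[0x0a]=0x71, mem[0x17]=0xd3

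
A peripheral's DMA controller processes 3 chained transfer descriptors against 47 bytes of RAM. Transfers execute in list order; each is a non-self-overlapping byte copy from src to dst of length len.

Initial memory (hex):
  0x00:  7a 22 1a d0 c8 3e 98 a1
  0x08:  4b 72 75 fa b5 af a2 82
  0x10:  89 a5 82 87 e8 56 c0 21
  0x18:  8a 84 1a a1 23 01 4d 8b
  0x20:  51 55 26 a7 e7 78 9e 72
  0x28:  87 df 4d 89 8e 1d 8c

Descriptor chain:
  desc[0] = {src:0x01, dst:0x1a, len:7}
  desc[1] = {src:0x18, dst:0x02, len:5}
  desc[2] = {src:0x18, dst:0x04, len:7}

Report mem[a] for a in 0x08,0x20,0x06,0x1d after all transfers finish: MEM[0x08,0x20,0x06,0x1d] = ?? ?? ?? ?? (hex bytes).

D0: mem[0x1a..0x20] <- [22 1a d0 c8 3e 98 a1]
D1: mem[0x02..0x06] <- [8a 84 22 1a d0]
D2: mem[0x04..0x0a] <- [8a 84 22 1a d0 c8 3e]
query mem[0x08]=0xd0, mem[0x20]=0xa1, mem[0x06]=0x22, mem[0x1d]=0xc8

MEM[0x08,0x20,0x06,0x1d] = d0 a1 22 c8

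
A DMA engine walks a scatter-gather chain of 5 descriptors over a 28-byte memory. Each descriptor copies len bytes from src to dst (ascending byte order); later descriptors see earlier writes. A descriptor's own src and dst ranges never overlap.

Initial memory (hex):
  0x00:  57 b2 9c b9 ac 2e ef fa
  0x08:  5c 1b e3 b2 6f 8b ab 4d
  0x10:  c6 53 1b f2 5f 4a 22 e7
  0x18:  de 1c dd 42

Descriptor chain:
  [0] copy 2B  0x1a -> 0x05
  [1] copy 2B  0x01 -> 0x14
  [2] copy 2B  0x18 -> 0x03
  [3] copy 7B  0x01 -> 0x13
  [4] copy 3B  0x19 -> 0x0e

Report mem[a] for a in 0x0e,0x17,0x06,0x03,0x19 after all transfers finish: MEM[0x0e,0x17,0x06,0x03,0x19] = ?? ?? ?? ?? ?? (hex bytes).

MEM[0x0e,0x17,0x06,0x03,0x19] = fa dd 42 de fa

#0 dst[0x05+2] := {0xdd,0x42}
#1 dst[0x14+2] := {0xb2,0x9c}
#2 dst[0x03+2] := {0xde,0x1c}
#3 dst[0x13+7] := {0xb2,0x9c,0xde,0x1c,0xdd,0x42,0xfa}
#4 dst[0x0e+3] := {0xfa,0xdd,0x42}
query mem[0x0e]=0xfa, mem[0x17]=0xdd, mem[0x06]=0x42, mem[0x03]=0xde, mem[0x19]=0xfa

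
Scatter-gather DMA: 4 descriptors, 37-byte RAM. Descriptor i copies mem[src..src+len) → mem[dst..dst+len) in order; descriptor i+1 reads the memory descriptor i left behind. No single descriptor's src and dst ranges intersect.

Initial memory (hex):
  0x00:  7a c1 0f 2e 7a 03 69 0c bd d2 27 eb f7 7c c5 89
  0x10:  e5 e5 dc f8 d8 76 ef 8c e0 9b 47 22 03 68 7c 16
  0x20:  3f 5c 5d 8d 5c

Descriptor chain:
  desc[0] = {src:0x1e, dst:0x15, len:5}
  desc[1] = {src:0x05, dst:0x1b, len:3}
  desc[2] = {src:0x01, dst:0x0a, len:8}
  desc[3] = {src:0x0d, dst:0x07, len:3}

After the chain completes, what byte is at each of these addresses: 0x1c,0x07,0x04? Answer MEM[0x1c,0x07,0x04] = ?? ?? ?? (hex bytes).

#0 dst[0x15+5] := {0x7c,0x16,0x3f,0x5c,0x5d}
#1 dst[0x1b+3] := {0x03,0x69,0x0c}
#2 dst[0x0a+8] := {0xc1,0x0f,0x2e,0x7a,0x03,0x69,0x0c,0xbd}
#3 dst[0x07+3] := {0x7a,0x03,0x69}
query mem[0x1c]=0x69, mem[0x07]=0x7a, mem[0x04]=0x7a

MEM[0x1c,0x07,0x04] = 69 7a 7a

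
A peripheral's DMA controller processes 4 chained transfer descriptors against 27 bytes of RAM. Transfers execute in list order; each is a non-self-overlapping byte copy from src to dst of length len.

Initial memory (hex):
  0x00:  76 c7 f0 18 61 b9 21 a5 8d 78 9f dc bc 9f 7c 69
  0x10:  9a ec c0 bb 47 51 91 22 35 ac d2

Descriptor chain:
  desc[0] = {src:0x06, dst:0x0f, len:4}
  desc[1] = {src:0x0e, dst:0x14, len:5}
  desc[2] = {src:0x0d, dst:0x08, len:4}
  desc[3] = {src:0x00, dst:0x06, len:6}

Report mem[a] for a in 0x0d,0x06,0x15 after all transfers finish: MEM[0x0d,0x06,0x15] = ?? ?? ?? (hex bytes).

[0] 0x06->0x0f len=4 : 21 a5 8d 78
[1] 0x0e->0x14 len=5 : 7c 21 a5 8d 78
[2] 0x0d->0x08 len=4 : 9f 7c 21 a5
[3] 0x00->0x06 len=6 : 76 c7 f0 18 61 b9
query mem[0x0d]=0x9f, mem[0x06]=0x76, mem[0x15]=0x21

MEM[0x0d,0x06,0x15] = 9f 76 21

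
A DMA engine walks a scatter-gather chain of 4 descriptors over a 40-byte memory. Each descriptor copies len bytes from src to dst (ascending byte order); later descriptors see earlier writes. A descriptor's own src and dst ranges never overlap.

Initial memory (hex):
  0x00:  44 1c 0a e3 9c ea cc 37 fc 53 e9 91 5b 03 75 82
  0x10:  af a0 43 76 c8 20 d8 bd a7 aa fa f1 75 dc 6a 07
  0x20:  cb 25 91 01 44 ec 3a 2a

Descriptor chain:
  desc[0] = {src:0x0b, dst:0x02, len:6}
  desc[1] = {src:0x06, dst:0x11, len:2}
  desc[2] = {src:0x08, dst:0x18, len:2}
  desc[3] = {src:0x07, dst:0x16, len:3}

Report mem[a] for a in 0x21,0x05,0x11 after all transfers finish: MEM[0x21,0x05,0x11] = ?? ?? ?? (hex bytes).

MEM[0x21,0x05,0x11] = 25 75 82

[0] 0x0b->0x02 len=6 : 91 5b 03 75 82 af
[1] 0x06->0x11 len=2 : 82 af
[2] 0x08->0x18 len=2 : fc 53
[3] 0x07->0x16 len=3 : af fc 53
query mem[0x21]=0x25, mem[0x05]=0x75, mem[0x11]=0x82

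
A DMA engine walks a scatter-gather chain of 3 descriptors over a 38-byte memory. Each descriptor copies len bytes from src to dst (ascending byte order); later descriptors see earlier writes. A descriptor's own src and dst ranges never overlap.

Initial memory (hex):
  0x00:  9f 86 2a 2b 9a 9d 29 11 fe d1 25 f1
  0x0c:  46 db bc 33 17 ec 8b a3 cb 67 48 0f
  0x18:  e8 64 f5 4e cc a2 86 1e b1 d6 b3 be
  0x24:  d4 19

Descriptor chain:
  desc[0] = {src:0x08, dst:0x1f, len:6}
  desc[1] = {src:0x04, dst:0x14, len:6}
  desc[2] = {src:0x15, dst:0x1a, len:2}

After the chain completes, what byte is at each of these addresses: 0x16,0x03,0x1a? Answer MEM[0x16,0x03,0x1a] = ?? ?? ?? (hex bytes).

MEM[0x16,0x03,0x1a] = 29 2b 9d

  after D0: wrote 6B at 0x1f = fed125f146db
  after D1: wrote 6B at 0x14 = 9a9d2911fed1
  after D2: wrote 2B at 0x1a = 9d29
query mem[0x16]=0x29, mem[0x03]=0x2b, mem[0x1a]=0x9d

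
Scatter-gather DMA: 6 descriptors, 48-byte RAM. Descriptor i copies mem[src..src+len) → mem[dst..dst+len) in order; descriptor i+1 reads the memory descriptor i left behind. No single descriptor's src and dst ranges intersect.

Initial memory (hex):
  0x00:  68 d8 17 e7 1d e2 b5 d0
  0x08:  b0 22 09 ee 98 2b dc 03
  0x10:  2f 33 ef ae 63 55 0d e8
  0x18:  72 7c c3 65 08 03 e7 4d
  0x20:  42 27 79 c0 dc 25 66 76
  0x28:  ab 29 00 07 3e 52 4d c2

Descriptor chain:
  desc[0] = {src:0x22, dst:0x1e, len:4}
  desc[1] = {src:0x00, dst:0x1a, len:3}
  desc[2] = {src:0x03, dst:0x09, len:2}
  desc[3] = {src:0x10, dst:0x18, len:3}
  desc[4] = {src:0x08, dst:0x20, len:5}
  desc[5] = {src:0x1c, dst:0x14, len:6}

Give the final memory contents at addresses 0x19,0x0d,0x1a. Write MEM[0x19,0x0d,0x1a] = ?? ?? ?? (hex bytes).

D0: mem[0x1e..0x21] <- [79 c0 dc 25]
D1: mem[0x1a..0x1c] <- [68 d8 17]
D2: mem[0x09..0x0a] <- [e7 1d]
D3: mem[0x18..0x1a] <- [2f 33 ef]
D4: mem[0x20..0x24] <- [b0 e7 1d ee 98]
D5: mem[0x14..0x19] <- [17 03 79 c0 b0 e7]
query mem[0x19]=0xe7, mem[0x0d]=0x2b, mem[0x1a]=0xef

MEM[0x19,0x0d,0x1a] = e7 2b ef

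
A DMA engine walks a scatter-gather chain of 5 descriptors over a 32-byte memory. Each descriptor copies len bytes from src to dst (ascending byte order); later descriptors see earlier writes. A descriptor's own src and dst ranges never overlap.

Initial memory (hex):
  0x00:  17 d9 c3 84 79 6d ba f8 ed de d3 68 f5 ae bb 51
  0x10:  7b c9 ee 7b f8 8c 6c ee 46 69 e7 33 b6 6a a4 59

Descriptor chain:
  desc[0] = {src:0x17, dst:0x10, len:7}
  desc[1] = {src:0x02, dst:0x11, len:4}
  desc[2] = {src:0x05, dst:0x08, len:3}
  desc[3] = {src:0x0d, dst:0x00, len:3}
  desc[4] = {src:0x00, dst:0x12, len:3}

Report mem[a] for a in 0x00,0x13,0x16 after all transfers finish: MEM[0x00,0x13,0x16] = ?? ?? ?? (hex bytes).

[0] 0x17->0x10 len=7 : ee 46 69 e7 33 b6 6a
[1] 0x02->0x11 len=4 : c3 84 79 6d
[2] 0x05->0x08 len=3 : 6d ba f8
[3] 0x0d->0x00 len=3 : ae bb 51
[4] 0x00->0x12 len=3 : ae bb 51
query mem[0x00]=0xae, mem[0x13]=0xbb, mem[0x16]=0x6a

MEM[0x00,0x13,0x16] = ae bb 6a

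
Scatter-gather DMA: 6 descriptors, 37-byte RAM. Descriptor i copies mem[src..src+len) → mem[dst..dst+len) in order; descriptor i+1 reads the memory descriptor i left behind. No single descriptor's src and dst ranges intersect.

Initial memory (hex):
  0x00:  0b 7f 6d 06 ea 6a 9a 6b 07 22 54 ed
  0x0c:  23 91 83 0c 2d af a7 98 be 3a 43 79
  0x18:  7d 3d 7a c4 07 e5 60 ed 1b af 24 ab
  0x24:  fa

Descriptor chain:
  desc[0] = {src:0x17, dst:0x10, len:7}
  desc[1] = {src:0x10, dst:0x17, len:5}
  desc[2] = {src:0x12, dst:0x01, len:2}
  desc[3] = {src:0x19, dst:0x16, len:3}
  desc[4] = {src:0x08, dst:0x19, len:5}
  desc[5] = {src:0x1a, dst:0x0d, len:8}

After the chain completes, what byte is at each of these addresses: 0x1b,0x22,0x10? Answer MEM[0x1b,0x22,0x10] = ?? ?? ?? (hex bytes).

[0] 0x17->0x10 len=7 : 79 7d 3d 7a c4 07 e5
[1] 0x10->0x17 len=5 : 79 7d 3d 7a c4
[2] 0x12->0x01 len=2 : 3d 7a
[3] 0x19->0x16 len=3 : 3d 7a c4
[4] 0x08->0x19 len=5 : 07 22 54 ed 23
[5] 0x1a->0x0d len=8 : 22 54 ed 23 60 ed 1b af
query mem[0x1b]=0x54, mem[0x22]=0x24, mem[0x10]=0x23

MEM[0x1b,0x22,0x10] = 54 24 23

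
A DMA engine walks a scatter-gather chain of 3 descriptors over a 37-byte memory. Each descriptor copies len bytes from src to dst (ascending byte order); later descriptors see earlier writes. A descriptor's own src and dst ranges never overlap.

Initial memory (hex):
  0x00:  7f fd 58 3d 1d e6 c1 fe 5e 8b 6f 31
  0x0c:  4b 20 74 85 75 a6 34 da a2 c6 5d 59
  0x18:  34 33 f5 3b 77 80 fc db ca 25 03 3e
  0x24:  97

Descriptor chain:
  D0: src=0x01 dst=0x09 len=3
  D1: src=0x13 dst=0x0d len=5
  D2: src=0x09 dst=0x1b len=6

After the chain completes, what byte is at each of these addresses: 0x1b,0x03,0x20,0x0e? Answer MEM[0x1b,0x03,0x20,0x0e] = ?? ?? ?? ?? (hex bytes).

#0 dst[0x09+3] := {0xfd,0x58,0x3d}
#1 dst[0x0d+5] := {0xda,0xa2,0xc6,0x5d,0x59}
#2 dst[0x1b+6] := {0xfd,0x58,0x3d,0x4b,0xda,0xa2}
query mem[0x1b]=0xfd, mem[0x03]=0x3d, mem[0x20]=0xa2, mem[0x0e]=0xa2

MEM[0x1b,0x03,0x20,0x0e] = fd 3d a2 a2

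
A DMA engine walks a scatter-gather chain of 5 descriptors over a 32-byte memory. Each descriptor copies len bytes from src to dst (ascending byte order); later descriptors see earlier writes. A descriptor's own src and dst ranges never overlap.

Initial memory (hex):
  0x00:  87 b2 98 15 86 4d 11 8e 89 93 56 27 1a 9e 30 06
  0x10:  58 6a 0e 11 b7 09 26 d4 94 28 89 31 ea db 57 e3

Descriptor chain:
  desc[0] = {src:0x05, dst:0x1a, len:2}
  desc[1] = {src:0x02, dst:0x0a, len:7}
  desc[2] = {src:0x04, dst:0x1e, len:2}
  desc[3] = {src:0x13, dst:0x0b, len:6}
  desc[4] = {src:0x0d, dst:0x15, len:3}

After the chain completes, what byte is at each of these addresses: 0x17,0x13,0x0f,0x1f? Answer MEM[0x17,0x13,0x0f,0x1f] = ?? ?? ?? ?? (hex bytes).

D0: mem[0x1a..0x1b] <- [4d 11]
D1: mem[0x0a..0x10] <- [98 15 86 4d 11 8e 89]
D2: mem[0x1e..0x1f] <- [86 4d]
D3: mem[0x0b..0x10] <- [11 b7 09 26 d4 94]
D4: mem[0x15..0x17] <- [09 26 d4]
query mem[0x17]=0xd4, mem[0x13]=0x11, mem[0x0f]=0xd4, mem[0x1f]=0x4d

MEM[0x17,0x13,0x0f,0x1f] = d4 11 d4 4d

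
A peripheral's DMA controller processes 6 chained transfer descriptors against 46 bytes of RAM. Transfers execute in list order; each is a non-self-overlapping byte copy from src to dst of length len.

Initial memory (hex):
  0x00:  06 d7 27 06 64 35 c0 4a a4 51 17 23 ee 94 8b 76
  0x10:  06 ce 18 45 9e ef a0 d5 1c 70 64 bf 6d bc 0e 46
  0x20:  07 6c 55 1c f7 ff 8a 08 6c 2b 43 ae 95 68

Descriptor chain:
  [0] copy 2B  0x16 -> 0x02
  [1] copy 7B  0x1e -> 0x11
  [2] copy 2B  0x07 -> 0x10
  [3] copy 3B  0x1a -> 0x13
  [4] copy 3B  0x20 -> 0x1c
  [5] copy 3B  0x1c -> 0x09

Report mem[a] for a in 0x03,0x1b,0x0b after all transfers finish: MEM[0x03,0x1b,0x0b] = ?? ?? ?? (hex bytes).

MEM[0x03,0x1b,0x0b] = d5 bf 55

D0: mem[0x02..0x03] <- [a0 d5]
D1: mem[0x11..0x17] <- [0e 46 07 6c 55 1c f7]
D2: mem[0x10..0x11] <- [4a a4]
D3: mem[0x13..0x15] <- [64 bf 6d]
D4: mem[0x1c..0x1e] <- [07 6c 55]
D5: mem[0x09..0x0b] <- [07 6c 55]
query mem[0x03]=0xd5, mem[0x1b]=0xbf, mem[0x0b]=0x55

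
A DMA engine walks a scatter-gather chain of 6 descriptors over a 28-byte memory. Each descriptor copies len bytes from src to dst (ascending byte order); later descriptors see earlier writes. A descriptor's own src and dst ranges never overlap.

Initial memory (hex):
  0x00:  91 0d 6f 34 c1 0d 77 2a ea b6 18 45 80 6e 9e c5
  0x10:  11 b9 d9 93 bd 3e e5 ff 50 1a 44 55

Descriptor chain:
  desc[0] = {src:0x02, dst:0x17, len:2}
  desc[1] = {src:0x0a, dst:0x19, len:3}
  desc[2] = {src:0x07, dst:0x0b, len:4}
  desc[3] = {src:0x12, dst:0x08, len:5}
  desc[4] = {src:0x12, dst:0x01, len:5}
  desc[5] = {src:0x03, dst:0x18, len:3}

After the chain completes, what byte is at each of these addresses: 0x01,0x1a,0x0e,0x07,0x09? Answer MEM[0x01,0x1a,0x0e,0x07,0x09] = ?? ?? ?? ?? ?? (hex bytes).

MEM[0x01,0x1a,0x0e,0x07,0x09] = d9 e5 18 2a 93

  after D0: wrote 2B at 0x17 = 6f34
  after D1: wrote 3B at 0x19 = 184580
  after D2: wrote 4B at 0x0b = 2aeab618
  after D3: wrote 5B at 0x08 = d993bd3ee5
  after D4: wrote 5B at 0x01 = d993bd3ee5
  after D5: wrote 3B at 0x18 = bd3ee5
query mem[0x01]=0xd9, mem[0x1a]=0xe5, mem[0x0e]=0x18, mem[0x07]=0x2a, mem[0x09]=0x93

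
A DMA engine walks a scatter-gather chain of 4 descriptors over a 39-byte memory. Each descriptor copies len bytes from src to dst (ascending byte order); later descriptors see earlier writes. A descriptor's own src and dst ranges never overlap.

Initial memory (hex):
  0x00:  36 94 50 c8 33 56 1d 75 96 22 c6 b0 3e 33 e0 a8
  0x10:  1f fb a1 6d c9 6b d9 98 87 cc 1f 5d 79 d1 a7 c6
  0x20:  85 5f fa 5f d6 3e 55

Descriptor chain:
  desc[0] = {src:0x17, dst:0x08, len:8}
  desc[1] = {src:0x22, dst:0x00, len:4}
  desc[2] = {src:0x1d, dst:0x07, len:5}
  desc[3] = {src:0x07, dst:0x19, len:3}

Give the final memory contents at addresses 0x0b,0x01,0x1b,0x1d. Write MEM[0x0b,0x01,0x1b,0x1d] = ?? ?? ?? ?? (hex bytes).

MEM[0x0b,0x01,0x1b,0x1d] = 5f 5f c6 d1

[0] 0x17->0x08 len=8 : 98 87 cc 1f 5d 79 d1 a7
[1] 0x22->0x00 len=4 : fa 5f d6 3e
[2] 0x1d->0x07 len=5 : d1 a7 c6 85 5f
[3] 0x07->0x19 len=3 : d1 a7 c6
query mem[0x0b]=0x5f, mem[0x01]=0x5f, mem[0x1b]=0xc6, mem[0x1d]=0xd1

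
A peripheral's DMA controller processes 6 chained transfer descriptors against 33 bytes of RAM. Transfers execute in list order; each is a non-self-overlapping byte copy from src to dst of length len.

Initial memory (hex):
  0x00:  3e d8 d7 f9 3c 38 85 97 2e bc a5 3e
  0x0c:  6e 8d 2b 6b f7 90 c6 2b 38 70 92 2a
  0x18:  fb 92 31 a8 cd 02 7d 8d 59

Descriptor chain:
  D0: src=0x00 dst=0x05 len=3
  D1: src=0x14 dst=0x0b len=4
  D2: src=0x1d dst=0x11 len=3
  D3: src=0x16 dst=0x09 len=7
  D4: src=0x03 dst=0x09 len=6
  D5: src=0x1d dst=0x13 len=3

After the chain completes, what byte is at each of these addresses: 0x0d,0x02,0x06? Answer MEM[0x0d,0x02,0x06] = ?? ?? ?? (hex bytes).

MEM[0x0d,0x02,0x06] = d7 d7 d8

  after D0: wrote 3B at 0x05 = 3ed8d7
  after D1: wrote 4B at 0x0b = 3870922a
  after D2: wrote 3B at 0x11 = 027d8d
  after D3: wrote 7B at 0x09 = 922afb9231a8cd
  after D4: wrote 6B at 0x09 = f93c3ed8d72e
  after D5: wrote 3B at 0x13 = 027d8d
query mem[0x0d]=0xd7, mem[0x02]=0xd7, mem[0x06]=0xd8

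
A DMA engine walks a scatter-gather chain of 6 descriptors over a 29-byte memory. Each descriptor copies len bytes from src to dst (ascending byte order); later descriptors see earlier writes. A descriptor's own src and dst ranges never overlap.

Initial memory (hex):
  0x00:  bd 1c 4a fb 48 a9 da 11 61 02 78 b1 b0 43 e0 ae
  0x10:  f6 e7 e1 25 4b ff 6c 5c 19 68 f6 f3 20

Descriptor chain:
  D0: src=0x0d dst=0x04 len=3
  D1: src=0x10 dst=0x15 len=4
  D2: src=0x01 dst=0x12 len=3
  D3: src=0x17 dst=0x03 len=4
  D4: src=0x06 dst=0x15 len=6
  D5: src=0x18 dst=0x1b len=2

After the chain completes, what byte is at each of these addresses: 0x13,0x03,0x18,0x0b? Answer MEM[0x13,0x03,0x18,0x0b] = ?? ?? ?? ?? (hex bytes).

MEM[0x13,0x03,0x18,0x0b] = 4a e1 02 b1

#0 dst[0x04+3] := {0x43,0xe0,0xae}
#1 dst[0x15+4] := {0xf6,0xe7,0xe1,0x25}
#2 dst[0x12+3] := {0x1c,0x4a,0xfb}
#3 dst[0x03+4] := {0xe1,0x25,0x68,0xf6}
#4 dst[0x15+6] := {0xf6,0x11,0x61,0x02,0x78,0xb1}
#5 dst[0x1b+2] := {0x02,0x78}
query mem[0x13]=0x4a, mem[0x03]=0xe1, mem[0x18]=0x02, mem[0x0b]=0xb1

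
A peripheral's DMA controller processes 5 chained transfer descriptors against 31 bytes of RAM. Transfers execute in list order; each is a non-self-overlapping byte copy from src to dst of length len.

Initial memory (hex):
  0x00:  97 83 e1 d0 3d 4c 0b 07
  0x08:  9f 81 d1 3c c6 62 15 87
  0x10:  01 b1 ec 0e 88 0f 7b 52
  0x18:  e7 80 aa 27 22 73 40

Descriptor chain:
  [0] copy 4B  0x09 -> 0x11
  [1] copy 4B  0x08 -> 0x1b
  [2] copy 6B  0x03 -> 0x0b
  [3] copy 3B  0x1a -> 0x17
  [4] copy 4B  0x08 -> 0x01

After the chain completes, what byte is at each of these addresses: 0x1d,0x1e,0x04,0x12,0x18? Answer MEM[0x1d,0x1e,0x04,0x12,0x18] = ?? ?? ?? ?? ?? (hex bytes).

MEM[0x1d,0x1e,0x04,0x12,0x18] = d1 3c d0 d1 9f

[0] 0x09->0x11 len=4 : 81 d1 3c c6
[1] 0x08->0x1b len=4 : 9f 81 d1 3c
[2] 0x03->0x0b len=6 : d0 3d 4c 0b 07 9f
[3] 0x1a->0x17 len=3 : aa 9f 81
[4] 0x08->0x01 len=4 : 9f 81 d1 d0
query mem[0x1d]=0xd1, mem[0x1e]=0x3c, mem[0x04]=0xd0, mem[0x12]=0xd1, mem[0x18]=0x9f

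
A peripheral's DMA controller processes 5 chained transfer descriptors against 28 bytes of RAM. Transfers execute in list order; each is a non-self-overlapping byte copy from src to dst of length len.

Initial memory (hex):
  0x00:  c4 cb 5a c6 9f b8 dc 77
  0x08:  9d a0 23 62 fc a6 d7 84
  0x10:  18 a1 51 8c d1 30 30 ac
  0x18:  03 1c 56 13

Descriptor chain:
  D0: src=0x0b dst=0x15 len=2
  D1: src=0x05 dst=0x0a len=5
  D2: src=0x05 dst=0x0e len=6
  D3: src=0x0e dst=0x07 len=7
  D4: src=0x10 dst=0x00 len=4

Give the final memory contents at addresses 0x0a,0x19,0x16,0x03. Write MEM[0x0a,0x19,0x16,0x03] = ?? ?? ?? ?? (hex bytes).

MEM[0x0a,0x19,0x16,0x03] = 9d 1c fc b8

  after D0: wrote 2B at 0x15 = 62fc
  after D1: wrote 5B at 0x0a = b8dc779da0
  after D2: wrote 6B at 0x0e = b8dc779da0b8
  after D3: wrote 7B at 0x07 = b8dc779da0b8d1
  after D4: wrote 4B at 0x00 = 779da0b8
query mem[0x0a]=0x9d, mem[0x19]=0x1c, mem[0x16]=0xfc, mem[0x03]=0xb8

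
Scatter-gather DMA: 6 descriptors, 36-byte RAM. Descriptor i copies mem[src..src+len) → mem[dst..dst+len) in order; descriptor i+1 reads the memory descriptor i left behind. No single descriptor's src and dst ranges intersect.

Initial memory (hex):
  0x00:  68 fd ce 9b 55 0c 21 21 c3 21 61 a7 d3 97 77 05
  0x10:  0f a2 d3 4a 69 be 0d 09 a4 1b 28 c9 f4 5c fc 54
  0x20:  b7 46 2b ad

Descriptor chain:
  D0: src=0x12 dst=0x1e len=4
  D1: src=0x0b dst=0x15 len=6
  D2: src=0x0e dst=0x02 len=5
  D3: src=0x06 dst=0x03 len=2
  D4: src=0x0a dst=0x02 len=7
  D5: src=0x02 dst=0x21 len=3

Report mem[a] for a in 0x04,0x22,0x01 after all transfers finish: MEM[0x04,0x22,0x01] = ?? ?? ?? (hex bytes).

MEM[0x04,0x22,0x01] = d3 a7 fd

  after D0: wrote 4B at 0x1e = d34a69be
  after D1: wrote 6B at 0x15 = a7d39777050f
  after D2: wrote 5B at 0x02 = 77050fa2d3
  after D3: wrote 2B at 0x03 = d321
  after D4: wrote 7B at 0x02 = 61a7d39777050f
  after D5: wrote 3B at 0x21 = 61a7d3
query mem[0x04]=0xd3, mem[0x22]=0xa7, mem[0x01]=0xfd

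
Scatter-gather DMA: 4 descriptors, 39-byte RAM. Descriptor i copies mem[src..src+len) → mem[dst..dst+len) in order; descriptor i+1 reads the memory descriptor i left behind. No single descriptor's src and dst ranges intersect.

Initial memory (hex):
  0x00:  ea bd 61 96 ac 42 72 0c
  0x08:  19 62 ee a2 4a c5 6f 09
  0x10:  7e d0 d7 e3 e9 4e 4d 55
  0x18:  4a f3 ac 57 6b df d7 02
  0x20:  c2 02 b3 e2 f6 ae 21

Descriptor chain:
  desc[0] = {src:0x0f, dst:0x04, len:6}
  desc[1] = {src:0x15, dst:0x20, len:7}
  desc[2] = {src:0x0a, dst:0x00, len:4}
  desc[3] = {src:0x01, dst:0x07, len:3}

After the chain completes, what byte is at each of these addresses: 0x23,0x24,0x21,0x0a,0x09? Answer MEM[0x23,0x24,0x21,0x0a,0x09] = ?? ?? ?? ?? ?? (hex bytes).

MEM[0x23,0x24,0x21,0x0a,0x09] = 4a f3 4d ee c5

[0] 0x0f->0x04 len=6 : 09 7e d0 d7 e3 e9
[1] 0x15->0x20 len=7 : 4e 4d 55 4a f3 ac 57
[2] 0x0a->0x00 len=4 : ee a2 4a c5
[3] 0x01->0x07 len=3 : a2 4a c5
query mem[0x23]=0x4a, mem[0x24]=0xf3, mem[0x21]=0x4d, mem[0x0a]=0xee, mem[0x09]=0xc5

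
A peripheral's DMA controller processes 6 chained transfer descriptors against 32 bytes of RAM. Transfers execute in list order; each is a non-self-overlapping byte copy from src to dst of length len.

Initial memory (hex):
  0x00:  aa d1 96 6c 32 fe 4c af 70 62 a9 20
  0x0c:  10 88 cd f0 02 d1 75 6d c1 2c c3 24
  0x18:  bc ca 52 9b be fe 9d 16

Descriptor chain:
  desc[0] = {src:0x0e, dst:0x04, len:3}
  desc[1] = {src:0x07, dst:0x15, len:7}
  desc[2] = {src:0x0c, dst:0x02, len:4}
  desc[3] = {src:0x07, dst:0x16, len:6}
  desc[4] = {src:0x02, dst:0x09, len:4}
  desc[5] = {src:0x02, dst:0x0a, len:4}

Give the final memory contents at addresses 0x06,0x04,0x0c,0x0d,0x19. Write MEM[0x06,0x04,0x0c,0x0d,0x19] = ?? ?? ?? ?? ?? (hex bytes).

D0: mem[0x04..0x06] <- [cd f0 02]
D1: mem[0x15..0x1b] <- [af 70 62 a9 20 10 88]
D2: mem[0x02..0x05] <- [10 88 cd f0]
D3: mem[0x16..0x1b] <- [af 70 62 a9 20 10]
D4: mem[0x09..0x0c] <- [10 88 cd f0]
D5: mem[0x0a..0x0d] <- [10 88 cd f0]
query mem[0x06]=0x02, mem[0x04]=0xcd, mem[0x0c]=0xcd, mem[0x0d]=0xf0, mem[0x19]=0xa9

MEM[0x06,0x04,0x0c,0x0d,0x19] = 02 cd cd f0 a9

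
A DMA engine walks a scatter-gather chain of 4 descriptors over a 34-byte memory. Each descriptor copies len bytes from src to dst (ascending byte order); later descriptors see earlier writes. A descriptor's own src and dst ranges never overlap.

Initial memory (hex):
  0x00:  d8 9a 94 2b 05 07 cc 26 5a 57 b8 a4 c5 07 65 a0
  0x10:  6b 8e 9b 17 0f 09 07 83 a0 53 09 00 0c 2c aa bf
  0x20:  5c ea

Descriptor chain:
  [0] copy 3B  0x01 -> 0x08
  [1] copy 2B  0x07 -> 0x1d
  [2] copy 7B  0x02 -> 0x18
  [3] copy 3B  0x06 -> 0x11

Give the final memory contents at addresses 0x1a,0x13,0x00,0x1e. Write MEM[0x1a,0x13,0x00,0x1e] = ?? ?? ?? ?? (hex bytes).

#0 dst[0x08+3] := {0x9a,0x94,0x2b}
#1 dst[0x1d+2] := {0x26,0x9a}
#2 dst[0x18+7] := {0x94,0x2b,0x05,0x07,0xcc,0x26,0x9a}
#3 dst[0x11+3] := {0xcc,0x26,0x9a}
query mem[0x1a]=0x05, mem[0x13]=0x9a, mem[0x00]=0xd8, mem[0x1e]=0x9a

MEM[0x1a,0x13,0x00,0x1e] = 05 9a d8 9a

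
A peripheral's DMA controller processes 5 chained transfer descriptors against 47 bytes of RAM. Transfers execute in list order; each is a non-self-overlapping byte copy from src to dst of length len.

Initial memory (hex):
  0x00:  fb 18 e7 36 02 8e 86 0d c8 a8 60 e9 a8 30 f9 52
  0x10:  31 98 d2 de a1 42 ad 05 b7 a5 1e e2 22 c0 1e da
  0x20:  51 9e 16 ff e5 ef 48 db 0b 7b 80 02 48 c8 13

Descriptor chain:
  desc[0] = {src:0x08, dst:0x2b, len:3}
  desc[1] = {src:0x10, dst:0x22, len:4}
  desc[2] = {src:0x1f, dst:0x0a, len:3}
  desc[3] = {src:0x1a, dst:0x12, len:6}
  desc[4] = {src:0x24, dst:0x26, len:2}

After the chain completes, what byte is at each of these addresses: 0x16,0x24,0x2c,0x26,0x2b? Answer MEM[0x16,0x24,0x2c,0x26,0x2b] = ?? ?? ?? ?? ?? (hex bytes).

MEM[0x16,0x24,0x2c,0x26,0x2b] = 1e d2 a8 d2 c8

  after D0: wrote 3B at 0x2b = c8a860
  after D1: wrote 4B at 0x22 = 3198d2de
  after D2: wrote 3B at 0x0a = da519e
  after D3: wrote 6B at 0x12 = 1ee222c01eda
  after D4: wrote 2B at 0x26 = d2de
query mem[0x16]=0x1e, mem[0x24]=0xd2, mem[0x2c]=0xa8, mem[0x26]=0xd2, mem[0x2b]=0xc8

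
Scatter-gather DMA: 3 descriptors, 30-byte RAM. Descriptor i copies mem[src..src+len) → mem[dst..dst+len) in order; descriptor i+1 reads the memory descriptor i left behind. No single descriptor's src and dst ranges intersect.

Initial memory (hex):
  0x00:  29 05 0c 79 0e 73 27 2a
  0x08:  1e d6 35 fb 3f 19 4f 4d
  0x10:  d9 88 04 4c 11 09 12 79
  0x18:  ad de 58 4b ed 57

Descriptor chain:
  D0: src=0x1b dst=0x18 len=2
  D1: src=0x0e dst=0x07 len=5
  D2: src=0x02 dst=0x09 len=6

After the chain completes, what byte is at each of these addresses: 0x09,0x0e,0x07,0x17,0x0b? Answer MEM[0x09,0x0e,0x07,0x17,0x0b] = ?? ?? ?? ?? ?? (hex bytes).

#0 dst[0x18+2] := {0x4b,0xed}
#1 dst[0x07+5] := {0x4f,0x4d,0xd9,0x88,0x04}
#2 dst[0x09+6] := {0x0c,0x79,0x0e,0x73,0x27,0x4f}
query mem[0x09]=0x0c, mem[0x0e]=0x4f, mem[0x07]=0x4f, mem[0x17]=0x79, mem[0x0b]=0x0e

MEM[0x09,0x0e,0x07,0x17,0x0b] = 0c 4f 4f 79 0e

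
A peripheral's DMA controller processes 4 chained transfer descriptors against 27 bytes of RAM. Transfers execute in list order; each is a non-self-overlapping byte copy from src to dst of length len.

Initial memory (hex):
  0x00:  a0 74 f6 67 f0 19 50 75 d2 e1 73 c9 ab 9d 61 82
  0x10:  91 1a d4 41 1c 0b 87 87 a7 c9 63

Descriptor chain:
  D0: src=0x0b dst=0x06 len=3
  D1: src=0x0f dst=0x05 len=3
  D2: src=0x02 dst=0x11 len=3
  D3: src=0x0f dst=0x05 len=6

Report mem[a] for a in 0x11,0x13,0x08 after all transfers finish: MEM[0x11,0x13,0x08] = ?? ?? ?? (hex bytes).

  after D0: wrote 3B at 0x06 = c9ab9d
  after D1: wrote 3B at 0x05 = 82911a
  after D2: wrote 3B at 0x11 = f667f0
  after D3: wrote 6B at 0x05 = 8291f667f01c
query mem[0x11]=0xf6, mem[0x13]=0xf0, mem[0x08]=0x67

MEM[0x11,0x13,0x08] = f6 f0 67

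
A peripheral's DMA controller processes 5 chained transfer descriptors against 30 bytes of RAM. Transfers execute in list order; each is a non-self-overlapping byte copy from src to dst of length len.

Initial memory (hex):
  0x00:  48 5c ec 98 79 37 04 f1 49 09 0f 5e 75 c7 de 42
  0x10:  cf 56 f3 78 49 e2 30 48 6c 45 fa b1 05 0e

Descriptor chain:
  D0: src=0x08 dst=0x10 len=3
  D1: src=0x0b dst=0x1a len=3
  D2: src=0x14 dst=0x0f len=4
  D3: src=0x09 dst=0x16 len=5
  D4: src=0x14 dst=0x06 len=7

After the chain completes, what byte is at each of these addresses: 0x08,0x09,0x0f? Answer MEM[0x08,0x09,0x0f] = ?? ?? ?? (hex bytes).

[0] 0x08->0x10 len=3 : 49 09 0f
[1] 0x0b->0x1a len=3 : 5e 75 c7
[2] 0x14->0x0f len=4 : 49 e2 30 48
[3] 0x09->0x16 len=5 : 09 0f 5e 75 c7
[4] 0x14->0x06 len=7 : 49 e2 09 0f 5e 75 c7
query mem[0x08]=0x09, mem[0x09]=0x0f, mem[0x0f]=0x49

MEM[0x08,0x09,0x0f] = 09 0f 49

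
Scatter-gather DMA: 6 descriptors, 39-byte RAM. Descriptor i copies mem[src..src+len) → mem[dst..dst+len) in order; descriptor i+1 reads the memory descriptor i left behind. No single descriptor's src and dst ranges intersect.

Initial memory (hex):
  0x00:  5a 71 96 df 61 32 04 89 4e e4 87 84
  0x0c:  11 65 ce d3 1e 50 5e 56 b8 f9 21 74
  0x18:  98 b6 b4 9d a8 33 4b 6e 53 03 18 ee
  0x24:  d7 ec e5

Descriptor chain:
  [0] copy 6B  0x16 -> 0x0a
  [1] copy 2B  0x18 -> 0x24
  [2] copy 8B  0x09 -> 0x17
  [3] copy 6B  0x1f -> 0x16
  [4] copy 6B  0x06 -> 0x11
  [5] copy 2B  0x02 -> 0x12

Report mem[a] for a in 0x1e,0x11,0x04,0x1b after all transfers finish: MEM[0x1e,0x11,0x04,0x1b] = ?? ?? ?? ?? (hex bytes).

  after D0: wrote 6B at 0x0a = 217498b6b49d
  after D1: wrote 2B at 0x24 = 98b6
  after D2: wrote 8B at 0x17 = e4217498b6b49d1e
  after D3: wrote 6B at 0x16 = 6e530318ee98
  after D4: wrote 6B at 0x11 = 04894ee42174
  after D5: wrote 2B at 0x12 = 96df
query mem[0x1e]=0x1e, mem[0x11]=0x04, mem[0x04]=0x61, mem[0x1b]=0x98

MEM[0x1e,0x11,0x04,0x1b] = 1e 04 61 98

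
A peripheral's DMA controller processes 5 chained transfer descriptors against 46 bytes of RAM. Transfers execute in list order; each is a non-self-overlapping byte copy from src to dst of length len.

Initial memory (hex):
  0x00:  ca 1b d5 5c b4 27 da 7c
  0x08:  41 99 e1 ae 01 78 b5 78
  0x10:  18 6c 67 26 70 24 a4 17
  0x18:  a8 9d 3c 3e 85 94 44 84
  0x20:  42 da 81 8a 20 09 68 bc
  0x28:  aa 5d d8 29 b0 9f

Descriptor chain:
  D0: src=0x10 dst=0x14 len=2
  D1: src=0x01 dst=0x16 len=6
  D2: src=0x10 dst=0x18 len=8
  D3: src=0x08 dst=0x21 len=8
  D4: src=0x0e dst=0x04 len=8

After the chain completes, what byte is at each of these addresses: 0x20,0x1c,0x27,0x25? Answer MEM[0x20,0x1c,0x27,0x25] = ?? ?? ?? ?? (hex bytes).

  after D0: wrote 2B at 0x14 = 186c
  after D1: wrote 6B at 0x16 = 1bd55cb427da
  after D2: wrote 8B at 0x18 = 186c6726186c1bd5
  after D3: wrote 8B at 0x21 = 4199e1ae0178b578
  after D4: wrote 8B at 0x04 = b578186c6726186c
query mem[0x20]=0x42, mem[0x1c]=0x18, mem[0x27]=0xb5, mem[0x25]=0x01

MEM[0x20,0x1c,0x27,0x25] = 42 18 b5 01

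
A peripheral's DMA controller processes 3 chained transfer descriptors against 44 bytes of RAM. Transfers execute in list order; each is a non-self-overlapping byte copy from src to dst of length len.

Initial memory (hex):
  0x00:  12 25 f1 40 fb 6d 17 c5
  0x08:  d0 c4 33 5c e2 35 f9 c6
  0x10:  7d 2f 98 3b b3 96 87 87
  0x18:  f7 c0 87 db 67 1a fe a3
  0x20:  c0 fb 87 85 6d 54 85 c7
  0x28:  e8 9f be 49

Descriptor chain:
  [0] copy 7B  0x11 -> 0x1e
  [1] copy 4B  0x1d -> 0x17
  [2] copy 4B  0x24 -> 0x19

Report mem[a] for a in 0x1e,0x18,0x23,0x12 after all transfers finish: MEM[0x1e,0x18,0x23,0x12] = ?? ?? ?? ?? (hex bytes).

  after D0: wrote 7B at 0x1e = 2f983bb3968787
  after D1: wrote 4B at 0x17 = 1a2f983b
  after D2: wrote 4B at 0x19 = 875485c7
query mem[0x1e]=0x2f, mem[0x18]=0x2f, mem[0x23]=0x87, mem[0x12]=0x98

MEM[0x1e,0x18,0x23,0x12] = 2f 2f 87 98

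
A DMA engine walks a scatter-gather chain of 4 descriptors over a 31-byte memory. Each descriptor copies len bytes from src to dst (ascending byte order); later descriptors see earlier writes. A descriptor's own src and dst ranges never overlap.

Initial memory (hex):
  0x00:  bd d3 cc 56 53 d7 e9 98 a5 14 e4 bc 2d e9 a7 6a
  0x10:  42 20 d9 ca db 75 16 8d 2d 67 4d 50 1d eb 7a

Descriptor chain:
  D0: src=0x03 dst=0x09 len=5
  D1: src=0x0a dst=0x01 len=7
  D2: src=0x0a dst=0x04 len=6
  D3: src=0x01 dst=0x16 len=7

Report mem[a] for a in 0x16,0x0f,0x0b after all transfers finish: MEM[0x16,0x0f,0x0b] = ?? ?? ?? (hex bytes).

[0] 0x03->0x09 len=5 : 56 53 d7 e9 98
[1] 0x0a->0x01 len=7 : 53 d7 e9 98 a7 6a 42
[2] 0x0a->0x04 len=6 : 53 d7 e9 98 a7 6a
[3] 0x01->0x16 len=7 : 53 d7 e9 53 d7 e9 98
query mem[0x16]=0x53, mem[0x0f]=0x6a, mem[0x0b]=0xd7

MEM[0x16,0x0f,0x0b] = 53 6a d7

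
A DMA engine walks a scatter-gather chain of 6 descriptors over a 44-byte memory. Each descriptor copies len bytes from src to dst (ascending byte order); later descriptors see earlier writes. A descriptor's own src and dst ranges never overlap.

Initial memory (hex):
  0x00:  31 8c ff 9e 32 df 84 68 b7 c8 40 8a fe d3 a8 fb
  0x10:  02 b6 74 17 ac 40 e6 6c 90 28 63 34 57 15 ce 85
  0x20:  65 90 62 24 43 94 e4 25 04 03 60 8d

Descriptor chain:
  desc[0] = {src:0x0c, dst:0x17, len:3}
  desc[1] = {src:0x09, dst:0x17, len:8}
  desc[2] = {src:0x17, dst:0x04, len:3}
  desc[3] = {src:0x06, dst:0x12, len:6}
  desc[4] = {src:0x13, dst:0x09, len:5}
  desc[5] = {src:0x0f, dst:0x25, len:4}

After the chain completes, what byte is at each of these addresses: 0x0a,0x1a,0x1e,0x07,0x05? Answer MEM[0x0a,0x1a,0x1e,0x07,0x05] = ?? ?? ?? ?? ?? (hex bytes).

D0: mem[0x17..0x19] <- [fe d3 a8]
D1: mem[0x17..0x1e] <- [c8 40 8a fe d3 a8 fb 02]
D2: mem[0x04..0x06] <- [c8 40 8a]
D3: mem[0x12..0x17] <- [8a 68 b7 c8 40 8a]
D4: mem[0x09..0x0d] <- [68 b7 c8 40 8a]
D5: mem[0x25..0x28] <- [fb 02 b6 8a]
query mem[0x0a]=0xb7, mem[0x1a]=0xfe, mem[0x1e]=0x02, mem[0x07]=0x68, mem[0x05]=0x40

MEM[0x0a,0x1a,0x1e,0x07,0x05] = b7 fe 02 68 40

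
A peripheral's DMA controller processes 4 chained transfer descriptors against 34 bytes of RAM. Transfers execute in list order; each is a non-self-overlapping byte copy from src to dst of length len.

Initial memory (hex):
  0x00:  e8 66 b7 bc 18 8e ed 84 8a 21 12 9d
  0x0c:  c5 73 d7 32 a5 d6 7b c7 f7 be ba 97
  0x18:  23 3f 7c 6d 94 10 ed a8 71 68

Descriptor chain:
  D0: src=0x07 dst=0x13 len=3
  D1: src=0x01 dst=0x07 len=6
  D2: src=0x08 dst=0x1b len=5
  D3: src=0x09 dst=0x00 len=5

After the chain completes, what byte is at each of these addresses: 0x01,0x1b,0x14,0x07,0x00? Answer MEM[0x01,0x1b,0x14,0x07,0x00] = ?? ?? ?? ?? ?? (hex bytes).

[0] 0x07->0x13 len=3 : 84 8a 21
[1] 0x01->0x07 len=6 : 66 b7 bc 18 8e ed
[2] 0x08->0x1b len=5 : b7 bc 18 8e ed
[3] 0x09->0x00 len=5 : bc 18 8e ed 73
query mem[0x01]=0x18, mem[0x1b]=0xb7, mem[0x14]=0x8a, mem[0x07]=0x66, mem[0x00]=0xbc

MEM[0x01,0x1b,0x14,0x07,0x00] = 18 b7 8a 66 bc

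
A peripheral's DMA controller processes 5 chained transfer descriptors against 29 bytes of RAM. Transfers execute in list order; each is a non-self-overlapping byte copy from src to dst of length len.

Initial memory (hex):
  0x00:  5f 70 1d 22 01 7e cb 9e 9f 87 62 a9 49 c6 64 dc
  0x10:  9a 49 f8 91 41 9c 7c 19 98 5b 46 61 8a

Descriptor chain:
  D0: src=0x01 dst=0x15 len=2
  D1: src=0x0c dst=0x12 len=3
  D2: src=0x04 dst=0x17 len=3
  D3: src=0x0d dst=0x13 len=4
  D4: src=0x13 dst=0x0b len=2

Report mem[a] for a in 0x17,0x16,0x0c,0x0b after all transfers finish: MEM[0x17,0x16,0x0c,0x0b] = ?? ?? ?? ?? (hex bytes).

#0 dst[0x15+2] := {0x70,0x1d}
#1 dst[0x12+3] := {0x49,0xc6,0x64}
#2 dst[0x17+3] := {0x01,0x7e,0xcb}
#3 dst[0x13+4] := {0xc6,0x64,0xdc,0x9a}
#4 dst[0x0b+2] := {0xc6,0x64}
query mem[0x17]=0x01, mem[0x16]=0x9a, mem[0x0c]=0x64, mem[0x0b]=0xc6

MEM[0x17,0x16,0x0c,0x0b] = 01 9a 64 c6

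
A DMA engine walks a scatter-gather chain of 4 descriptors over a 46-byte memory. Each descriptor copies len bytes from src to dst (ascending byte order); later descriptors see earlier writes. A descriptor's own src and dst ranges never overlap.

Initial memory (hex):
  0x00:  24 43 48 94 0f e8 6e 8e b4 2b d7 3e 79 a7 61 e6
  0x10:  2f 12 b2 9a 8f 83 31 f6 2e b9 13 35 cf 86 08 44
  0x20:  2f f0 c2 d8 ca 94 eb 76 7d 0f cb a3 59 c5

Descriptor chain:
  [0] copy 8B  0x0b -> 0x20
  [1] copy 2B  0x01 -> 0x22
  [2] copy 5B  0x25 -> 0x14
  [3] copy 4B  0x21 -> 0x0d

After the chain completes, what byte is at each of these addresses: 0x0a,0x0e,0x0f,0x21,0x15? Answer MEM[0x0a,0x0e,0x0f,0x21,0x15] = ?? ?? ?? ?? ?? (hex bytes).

D0: mem[0x20..0x27] <- [3e 79 a7 61 e6 2f 12 b2]
D1: mem[0x22..0x23] <- [43 48]
D2: mem[0x14..0x18] <- [2f 12 b2 7d 0f]
D3: mem[0x0d..0x10] <- [79 43 48 e6]
query mem[0x0a]=0xd7, mem[0x0e]=0x43, mem[0x0f]=0x48, mem[0x21]=0x79, mem[0x15]=0x12

MEM[0x0a,0x0e,0x0f,0x21,0x15] = d7 43 48 79 12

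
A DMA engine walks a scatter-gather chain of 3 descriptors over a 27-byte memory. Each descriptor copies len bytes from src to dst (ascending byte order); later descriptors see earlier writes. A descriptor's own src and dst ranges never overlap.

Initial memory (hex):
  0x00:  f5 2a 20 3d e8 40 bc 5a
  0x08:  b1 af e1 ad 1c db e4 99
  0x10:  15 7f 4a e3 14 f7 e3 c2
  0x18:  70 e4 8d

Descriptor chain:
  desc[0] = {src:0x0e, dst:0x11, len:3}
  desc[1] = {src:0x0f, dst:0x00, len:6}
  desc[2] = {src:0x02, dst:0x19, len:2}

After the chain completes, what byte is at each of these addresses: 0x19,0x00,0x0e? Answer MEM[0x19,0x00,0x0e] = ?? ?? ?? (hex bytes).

#0 dst[0x11+3] := {0xe4,0x99,0x15}
#1 dst[0x00+6] := {0x99,0x15,0xe4,0x99,0x15,0x14}
#2 dst[0x19+2] := {0xe4,0x99}
query mem[0x19]=0xe4, mem[0x00]=0x99, mem[0x0e]=0xe4

MEM[0x19,0x00,0x0e] = e4 99 e4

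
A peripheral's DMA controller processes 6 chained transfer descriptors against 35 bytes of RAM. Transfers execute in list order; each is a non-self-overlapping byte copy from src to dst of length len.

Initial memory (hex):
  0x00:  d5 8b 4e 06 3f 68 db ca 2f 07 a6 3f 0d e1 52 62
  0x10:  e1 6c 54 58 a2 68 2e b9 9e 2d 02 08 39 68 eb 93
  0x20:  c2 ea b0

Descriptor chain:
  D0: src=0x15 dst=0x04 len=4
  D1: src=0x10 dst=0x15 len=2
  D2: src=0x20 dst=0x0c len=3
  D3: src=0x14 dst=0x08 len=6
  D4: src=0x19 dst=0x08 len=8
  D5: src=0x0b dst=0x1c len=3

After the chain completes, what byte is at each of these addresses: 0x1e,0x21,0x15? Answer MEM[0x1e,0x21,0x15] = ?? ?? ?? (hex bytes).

  after D0: wrote 4B at 0x04 = 682eb99e
  after D1: wrote 2B at 0x15 = e16c
  after D2: wrote 3B at 0x0c = c2eab0
  after D3: wrote 6B at 0x08 = a2e16cb99e2d
  after D4: wrote 8B at 0x08 = 2d02083968eb93c2
  after D5: wrote 3B at 0x1c = 3968eb
query mem[0x1e]=0xeb, mem[0x21]=0xea, mem[0x15]=0xe1

MEM[0x1e,0x21,0x15] = eb ea e1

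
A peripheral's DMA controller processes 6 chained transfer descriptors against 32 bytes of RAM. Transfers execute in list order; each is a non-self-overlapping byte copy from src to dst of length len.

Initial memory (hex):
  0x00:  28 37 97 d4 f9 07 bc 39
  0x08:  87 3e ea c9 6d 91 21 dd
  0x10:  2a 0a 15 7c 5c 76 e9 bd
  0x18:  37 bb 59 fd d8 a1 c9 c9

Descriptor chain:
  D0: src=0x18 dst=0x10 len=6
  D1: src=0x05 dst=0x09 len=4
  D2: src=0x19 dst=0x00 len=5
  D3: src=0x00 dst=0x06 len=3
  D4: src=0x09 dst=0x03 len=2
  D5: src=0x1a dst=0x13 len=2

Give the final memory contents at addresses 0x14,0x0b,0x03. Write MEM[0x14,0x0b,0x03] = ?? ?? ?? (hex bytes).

MEM[0x14,0x0b,0x03] = fd 39 07

#0 dst[0x10+6] := {0x37,0xbb,0x59,0xfd,0xd8,0xa1}
#1 dst[0x09+4] := {0x07,0xbc,0x39,0x87}
#2 dst[0x00+5] := {0xbb,0x59,0xfd,0xd8,0xa1}
#3 dst[0x06+3] := {0xbb,0x59,0xfd}
#4 dst[0x03+2] := {0x07,0xbc}
#5 dst[0x13+2] := {0x59,0xfd}
query mem[0x14]=0xfd, mem[0x0b]=0x39, mem[0x03]=0x07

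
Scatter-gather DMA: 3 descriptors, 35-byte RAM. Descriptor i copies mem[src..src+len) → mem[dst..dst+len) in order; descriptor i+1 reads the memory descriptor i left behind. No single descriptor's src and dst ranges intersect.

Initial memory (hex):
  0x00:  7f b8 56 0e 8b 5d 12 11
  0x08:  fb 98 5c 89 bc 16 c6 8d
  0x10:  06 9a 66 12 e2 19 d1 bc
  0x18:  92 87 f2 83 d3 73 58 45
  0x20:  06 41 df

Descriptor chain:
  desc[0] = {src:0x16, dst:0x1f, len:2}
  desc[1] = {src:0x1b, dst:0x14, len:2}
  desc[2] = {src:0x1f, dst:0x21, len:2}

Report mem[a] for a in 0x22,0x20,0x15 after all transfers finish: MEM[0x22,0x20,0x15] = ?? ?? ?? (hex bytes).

MEM[0x22,0x20,0x15] = bc bc d3

  after D0: wrote 2B at 0x1f = d1bc
  after D1: wrote 2B at 0x14 = 83d3
  after D2: wrote 2B at 0x21 = d1bc
query mem[0x22]=0xbc, mem[0x20]=0xbc, mem[0x15]=0xd3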